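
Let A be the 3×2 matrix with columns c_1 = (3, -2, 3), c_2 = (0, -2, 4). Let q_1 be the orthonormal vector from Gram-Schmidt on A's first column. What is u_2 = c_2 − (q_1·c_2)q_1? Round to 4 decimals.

u_2 = (-2.1818, -0.5455, 1.8182)

c_1 = (3, -2, 3); ‖c_1‖ = 4.6904, so q_1 = (0.6396, -0.4264, 0.6396).
q_1·c_2 = 0.6396·0 + (-0.4264)·(-2) + 0.6396·4 = 3.4112.
u_2 = c_2 − 3.4112·q_1 = (-2.1818, -0.5455, 1.8182).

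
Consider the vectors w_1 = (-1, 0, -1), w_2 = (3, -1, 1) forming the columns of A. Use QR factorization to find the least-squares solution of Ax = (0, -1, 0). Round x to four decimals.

w_1 = (-1, 0, -1); ‖w_1‖ = 1.4142, so q_1 = (-0.7071, 0.0000, -0.7071).
q_1·w_2 = (-0.7071)·3 + 0.0000·(-1) + (-0.7071)·1 = -2.8284.
u_2 = w_2 + 2.8284·q_1 = (1.0000, -1.0000, -1.0000).
‖u_2‖ = 1.7321, so q_2 = (0.5774, -0.5774, -0.5774).
Qᵀb = (0.0000, 0.5774).
Back-substitute: x_2 = 0.5774/1.7321 = 0.3333.
x_1 = (0.0000 + 2.8284·0.3333)/1.4142 = 0.6667.

x = (0.6667, 0.3333)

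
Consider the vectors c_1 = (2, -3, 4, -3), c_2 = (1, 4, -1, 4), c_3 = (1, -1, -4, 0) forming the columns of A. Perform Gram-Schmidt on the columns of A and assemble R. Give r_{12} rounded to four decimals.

c_1 = (2, -3, 4, -3); ‖c_1‖ = 6.1644, so e_1 = (0.3244, -0.4867, 0.6489, -0.4867).
r_{12} = e_1·c_2 = -4.2178.

r_{12} = -4.2178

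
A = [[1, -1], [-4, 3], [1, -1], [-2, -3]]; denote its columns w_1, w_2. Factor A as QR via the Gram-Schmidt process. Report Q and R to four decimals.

Q = [[0.2132, -0.1539], [-0.8528, 0.3738], [0.2132, -0.1539], [-0.4264, -0.9016]], R = [[4.6904, -1.7056], [0.0000, 4.1341]]

e_1 = w_1/‖w_1‖ = (1, -4, 1, -2)/4.6904 = (0.2132, -0.8528, 0.2132, -0.4264).
r_{12} = e_1·w_2 = -1.7056.
u_2 = w_2 + 1.7056·e_1 = (-0.6364, 1.5455, -0.6364, -3.7273).
‖u_2‖ = 4.1341, so e_2 = (-0.1539, 0.3738, -0.1539, -0.9016).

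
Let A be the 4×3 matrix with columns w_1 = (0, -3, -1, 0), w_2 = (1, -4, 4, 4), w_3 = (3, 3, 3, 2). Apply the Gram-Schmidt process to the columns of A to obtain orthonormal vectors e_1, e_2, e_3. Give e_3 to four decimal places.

e_3 = (0.9767, 0.0674, -0.2023, 0.0255)

w_1 = (0, -3, -1, 0); ‖w_1‖ = 3.1623, so e_1 = (0.0000, -0.9487, -0.3162, 0.0000).
e_1·w_2 = 0.0000·1 + (-0.9487)·(-4) + (-0.3162)·4 + 0.0000·4 = 2.5298.
u_2 = w_2 − 2.5298·e_1 = (1.0000, -1.6000, 4.8000, 4.0000).
‖u_2‖ = 6.5269, so e_2 = (0.1532, -0.2451, 0.7354, 0.6129).
e_1·w_3 = 0.0000·3 + (-0.9487)·3 + (-0.3162)·3 + 0.0000·2 = -3.7947; e_2·w_3 = 0.1532·3 + (-0.2451)·3 + 0.7354·3 + 0.6129·2 = 3.1562.
u_3 = w_3 + 3.7947·e_1 − 3.1562·e_2 = (2.5164, 0.1737, -0.5211, 0.0657).
‖u_3‖ = 2.5765, so e_3 = (0.9767, 0.0674, -0.2023, 0.0255).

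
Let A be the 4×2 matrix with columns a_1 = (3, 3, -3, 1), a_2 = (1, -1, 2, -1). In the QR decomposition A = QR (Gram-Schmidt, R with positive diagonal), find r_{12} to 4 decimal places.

r_{12} = -1.3229

a_1 = (3, 3, -3, 1); ‖a_1‖ = 5.2915, so e_1 = (0.5669, 0.5669, -0.5669, 0.1890).
r_{12} = e_1·a_2 = -1.3229.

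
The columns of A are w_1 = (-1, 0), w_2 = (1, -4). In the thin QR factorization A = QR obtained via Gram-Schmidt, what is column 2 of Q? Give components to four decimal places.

w_1 = (-1, 0); ‖w_1‖ = 1.0000, so q_1 = (-1.0000, 0.0000).
q_1·w_2 = (-1.0000)·1 + 0.0000·(-4) = -1.0000.
u_2 = w_2 + 1.0000·q_1 = (0.0000, -4.0000).
‖u_2‖ = 4.0000, so q_2 = (0.0000, -1.0000).

q_2 = (0.0000, -1.0000)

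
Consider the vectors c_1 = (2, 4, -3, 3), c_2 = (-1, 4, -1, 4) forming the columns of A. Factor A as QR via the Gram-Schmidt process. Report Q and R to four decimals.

c_1 = (2, 4, -3, 3); ‖c_1‖ = 6.1644, so q_1 = (0.3244, 0.6489, -0.4867, 0.4867).
q_1·c_2 = 0.3244·(-1) + 0.6489·4 + (-0.4867)·(-1) + 0.4867·4 = 4.7044.
u_2 = c_2 − 4.7044·q_1 = (-2.5263, 0.9474, 1.2895, 1.7105).
‖u_2‖ = 3.4451, so q_2 = (-0.7333, 0.2750, 0.3743, 0.4965).

Q = [[0.3244, -0.7333], [0.6489, 0.2750], [-0.4867, 0.3743], [0.4867, 0.4965]], R = [[6.1644, 4.7044], [0.0000, 3.4451]]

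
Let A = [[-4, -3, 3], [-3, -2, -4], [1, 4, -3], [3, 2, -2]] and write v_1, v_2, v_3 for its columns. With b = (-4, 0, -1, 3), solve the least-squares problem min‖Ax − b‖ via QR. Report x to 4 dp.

v_1 = (-4, -3, 1, 3); ‖v_1‖ = 5.9161, so e_1 = (-0.6761, -0.5071, 0.1690, 0.5071).
e_1·v_2 = (-0.6761)·(-3) + (-0.5071)·(-2) + 0.1690·4 + 0.5071·2 = 4.7329.
u_2 = v_2 − 4.7329·e_1 = (0.2000, 0.4000, 3.2000, -0.4000).
‖u_2‖ = 3.2558, so e_2 = (0.0614, 0.1229, 0.9829, -0.1229).
e_1·v_3 = (-0.6761)·3 + (-0.5071)·(-4) + 0.1690·(-3) + 0.5071·(-2) = -1.5213; e_2·v_3 = 0.0614·3 + 0.1229·(-4) + 0.9829·(-3) + (-0.1229)·(-2) = -3.0100.
u_3 = v_3 + 1.5213·e_1 + 3.0100·e_2 = (2.1563, -4.4016, 0.2156, -1.5984).
‖u_3‖ = 5.1600, so e_3 = (0.4179, -0.8530, 0.0418, -0.3098).
Qᵀb = (4.0567, -1.5972, -2.6427).
Back-substitute: x_3 = -2.6427/5.1600 = -0.5121.
x_2 = (-1.5972 + 3.0100·(-0.5121))/3.2558 = -0.9641.
x_1 = (4.0567 − 4.7329·(-0.9641) + 1.5213·(-0.5121))/5.9161 = 1.3253.

x = (1.3253, -0.9641, -0.5121)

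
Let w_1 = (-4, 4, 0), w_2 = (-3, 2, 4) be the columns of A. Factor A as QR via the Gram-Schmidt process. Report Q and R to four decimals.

w_1 = (-4, 4, 0); ‖w_1‖ = 5.6569, so q_1 = (-0.7071, 0.7071, 0.0000).
q_1·w_2 = (-0.7071)·(-3) + 0.7071·2 + 0.0000·4 = 3.5355.
u_2 = w_2 − 3.5355·q_1 = (-0.5000, -0.5000, 4.0000).
‖u_2‖ = 4.0620, so q_2 = (-0.1231, -0.1231, 0.9847).

Q = [[-0.7071, -0.1231], [0.7071, -0.1231], [0.0000, 0.9847]], R = [[5.6569, 3.5355], [0.0000, 4.0620]]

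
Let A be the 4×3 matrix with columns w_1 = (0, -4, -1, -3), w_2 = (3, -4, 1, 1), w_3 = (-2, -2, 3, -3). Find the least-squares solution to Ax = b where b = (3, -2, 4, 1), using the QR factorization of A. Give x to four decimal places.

x = (-0.8205, 1.1333, 0.6239)

w_1 = (0, -4, -1, -3); ‖w_1‖ = 5.0990, so e_1 = (0.0000, -0.7845, -0.1961, -0.5883).
e_1·w_2 = 0.0000·3 + (-0.7845)·(-4) + (-0.1961)·1 + (-0.5883)·1 = 2.3534.
u_2 = w_2 − 2.3534·e_1 = (3.0000, -2.1538, 1.4615, 2.3846).
‖u_2‖ = 4.6327, so e_2 = (0.6476, -0.4649, 0.3155, 0.5147).
e_1·w_3 = 0.0000·(-2) + (-0.7845)·(-2) + (-0.1961)·3 + (-0.5883)·(-3) = 2.7456; e_2·w_3 = 0.6476·(-2) + (-0.4649)·(-2) + 0.3155·3 + 0.5147·(-3) = -0.9631.
u_3 = w_3 − 2.7456·e_1 + 0.9631·e_2 = (-1.3763, -0.2939, 3.8423, -0.8889).
‖u_3‖ = 4.1874, so e_3 = (-0.3287, -0.0702, 0.9176, -0.2123).
Qᵀb = (0.1961, 4.6493, 2.6124).
Back-substitute: x_3 = 2.6124/4.1874 = 0.6239.
x_2 = (4.6493 + 0.9631·0.6239)/4.6327 = 1.1333.
x_1 = (0.1961 − 2.3534·1.1333 − 2.7456·0.6239)/5.0990 = -0.8205.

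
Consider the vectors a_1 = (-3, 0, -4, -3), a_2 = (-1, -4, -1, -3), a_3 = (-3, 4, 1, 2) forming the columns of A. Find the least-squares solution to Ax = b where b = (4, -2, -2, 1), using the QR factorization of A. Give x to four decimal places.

x = (0.2342, -1.0189, -1.3381)

e_1 = a_1/‖a_1‖ = (-3, 0, -4, -3)/5.8310 = (-0.5145, 0.0000, -0.6860, -0.5145).
r_{12} = e_1·a_2 = 2.7440.
u_2 = a_2 − 2.7440·e_1 = (0.4118, -4.0000, 0.8824, -1.5882).
‖u_2‖ = 4.4125, so e_2 = (0.0933, -0.9065, 0.2000, -0.3599).
r_{13} = e_1·a_3 = -0.1715; r_{23} = e_2·a_3 = -4.4259.
u_3 = a_3 + 0.1715·e_1 + 4.4259·e_2 = (-2.6752, -0.0121, 1.7674, 0.3187).
‖u_3‖ = 3.2221, so e_3 = (-0.8303, -0.0038, 0.5485, 0.0989).
Qᵀb = (-1.2005, 1.4264, -4.3117).
Back-substitute: x_3 = -4.3117/3.2221 = -1.3381.
x_2 = (1.4264 + 4.4259·(-1.3381))/4.4125 = -1.0189.
x_1 = (-1.2005 − 2.7440·(-1.0189) + 0.1715·(-1.3381))/5.8310 = 0.2342.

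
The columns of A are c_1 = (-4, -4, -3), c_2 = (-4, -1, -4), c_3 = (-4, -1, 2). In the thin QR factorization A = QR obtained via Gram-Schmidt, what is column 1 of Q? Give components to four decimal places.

c_1 = (-4, -4, -3); ‖c_1‖ = 6.4031, so q_1 = (-0.6247, -0.6247, -0.4685).

q_1 = (-0.6247, -0.6247, -0.4685)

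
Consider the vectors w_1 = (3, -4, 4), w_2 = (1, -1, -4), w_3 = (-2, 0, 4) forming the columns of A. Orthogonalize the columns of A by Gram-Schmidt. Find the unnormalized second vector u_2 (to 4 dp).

u_2 = (1.6585, -1.8780, -3.1220)

w_1 = (3, -4, 4); ‖w_1‖ = 6.4031, so e_1 = (0.4685, -0.6247, 0.6247).
e_1·w_2 = 0.4685·1 + (-0.6247)·(-1) + 0.6247·(-4) = -1.4056.
u_2 = w_2 + 1.4056·e_1 = (1.6585, -1.8780, -3.1220).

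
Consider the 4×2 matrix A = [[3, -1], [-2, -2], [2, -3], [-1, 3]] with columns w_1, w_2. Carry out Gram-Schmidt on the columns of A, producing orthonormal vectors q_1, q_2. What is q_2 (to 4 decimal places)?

q_2 = (0.0756, -0.6551, -0.4788, 0.5795)

w_1 = (3, -2, 2, -1); ‖w_1‖ = 4.2426, so q_1 = (0.7071, -0.4714, 0.4714, -0.2357).
q_1·w_2 = 0.7071·(-1) + (-0.4714)·(-2) + 0.4714·(-3) + (-0.2357)·3 = -1.8856.
u_2 = w_2 + 1.8856·q_1 = (0.3333, -2.8889, -2.1111, 2.5556).
‖u_2‖ = 4.4096, so q_2 = (0.0756, -0.6551, -0.4788, 0.5795).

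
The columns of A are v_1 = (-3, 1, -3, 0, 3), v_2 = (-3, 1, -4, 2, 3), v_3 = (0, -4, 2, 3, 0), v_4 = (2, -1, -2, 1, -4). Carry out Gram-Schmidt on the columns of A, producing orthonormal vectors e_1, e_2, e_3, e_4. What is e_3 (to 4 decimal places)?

v_1 = (-3, 1, -3, 0, 3); ‖v_1‖ = 5.2915, so e_1 = (-0.5669, 0.1890, -0.5669, 0.0000, 0.5669).
e_1·v_2 = (-0.5669)·(-3) + 0.1890·1 + (-0.5669)·(-4) + 0.0000·2 + 0.5669·3 = 5.8584.
u_2 = v_2 − 5.8584·e_1 = (0.3214, -0.1071, -0.6786, 2.0000, -0.3214).
‖u_2‖ = 2.1630, so e_2 = (0.1486, -0.0495, -0.3137, 0.9246, -0.1486).
e_1·v_3 = (-0.5669)·0 + 0.1890·(-4) + (-0.5669)·2 + 0.0000·3 + 0.5669·0 = -1.8898; e_2·v_3 = 0.1486·0 + (-0.0495)·(-4) + (-0.3137)·2 + 0.9246·3 + (-0.1486)·0 = 2.3446.
u_3 = v_3 + 1.8898·e_1 − 2.3446·e_2 = (-1.4198, -3.5267, 1.6641, 0.8321, 1.4198).
‖u_3‖ = 4.4644, so e_3 = (-0.3180, -0.7900, 0.3727, 0.1864, 0.3180).

e_3 = (-0.3180, -0.7900, 0.3727, 0.1864, 0.3180)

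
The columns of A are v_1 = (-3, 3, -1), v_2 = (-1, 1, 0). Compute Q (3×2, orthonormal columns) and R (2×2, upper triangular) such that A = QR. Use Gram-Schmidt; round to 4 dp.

v_1 = (-3, 3, -1); ‖v_1‖ = 4.3589, so q_1 = (-0.6882, 0.6882, -0.2294).
q_1·v_2 = (-0.6882)·(-1) + 0.6882·1 + (-0.2294)·0 = 1.3765.
u_2 = v_2 − 1.3765·q_1 = (-0.0526, 0.0526, 0.3158).
‖u_2‖ = 0.3244, so q_2 = (-0.1622, 0.1622, 0.9733).

Q = [[-0.6882, -0.1622], [0.6882, 0.1622], [-0.2294, 0.9733]], R = [[4.3589, 1.3765], [0.0000, 0.3244]]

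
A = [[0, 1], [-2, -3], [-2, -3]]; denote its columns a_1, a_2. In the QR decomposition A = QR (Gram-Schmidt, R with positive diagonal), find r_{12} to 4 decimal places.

a_1 = (0, -2, -2); ‖a_1‖ = 2.8284, so q_1 = (0.0000, -0.7071, -0.7071).
r_{12} = q_1·a_2 = 4.2426.

r_{12} = 4.2426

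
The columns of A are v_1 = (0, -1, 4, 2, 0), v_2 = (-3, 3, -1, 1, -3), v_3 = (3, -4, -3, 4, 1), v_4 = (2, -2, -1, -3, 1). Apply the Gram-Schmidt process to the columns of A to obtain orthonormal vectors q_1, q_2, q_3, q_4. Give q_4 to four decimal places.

q_4 = (0.0786, -0.5358, 0.0503, -0.3685, -0.7539)

v_1 = (0, -1, 4, 2, 0); ‖v_1‖ = 4.5826, so q_1 = (0.0000, -0.2182, 0.8729, 0.4364, 0.0000).
q_1·v_2 = 0.0000·(-3) + (-0.2182)·3 + 0.8729·(-1) + 0.4364·1 + 0.0000·(-3) = -1.0911.
u_2 = v_2 + 1.0911·q_1 = (-3.0000, 2.7619, -0.0476, 1.4762, -3.0000).
‖u_2‖ = 5.2735, so q_2 = (-0.5689, 0.5237, -0.0090, 0.2799, -0.5689).
q_1·v_3 = 0.0000·3 + (-0.2182)·(-4) + 0.8729·(-3) + 0.4364·4 + 0.0000·1 = 0.0000; q_2·v_3 = (-0.5689)·3 + 0.5237·(-4) + (-0.0090)·(-3) + 0.2799·4 + (-0.5689)·1 = -3.2237.
u_3 = v_3 + 0.0000·q_1 + 3.2237·q_2 = (1.1661, -2.3116, -3.0291, 4.9024, -0.8339).
‖u_3‖ = 6.3724, so q_3 = (0.1830, -0.3628, -0.4753, 0.7693, -0.1309).
q_1·v_4 = 0.0000·2 + (-0.2182)·(-2) + 0.8729·(-1) + 0.4364·(-3) + 0.0000·1 = -1.7457; q_2·v_4 = (-0.5689)·2 + 0.5237·(-2) + (-0.0090)·(-1) + 0.2799·(-3) + (-0.5689)·1 = -3.5849; q_3·v_4 = 0.1830·2 + (-0.3628)·(-2) + (-0.4753)·(-1) + 0.7693·(-3) + (-0.1309)·1 = -0.8720.
u_4 = v_4 + 1.7457·q_1 + 3.5849·q_2 + 0.8720·q_3 = (0.1202, -0.8197, 0.0770, -0.5638, -1.1535).
‖u_4‖ = 1.5299, so q_4 = (0.0786, -0.5358, 0.0503, -0.3685, -0.7539).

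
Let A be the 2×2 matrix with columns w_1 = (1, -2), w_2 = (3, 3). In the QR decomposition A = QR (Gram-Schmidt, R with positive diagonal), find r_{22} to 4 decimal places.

r_{22} = 4.0249

w_1 = (1, -2); ‖w_1‖ = 2.2361, so q_1 = (0.4472, -0.8944).
q_1·w_2 = 0.4472·3 + (-0.8944)·3 = -1.3416.
u_2 = w_2 + 1.3416·q_1 = (3.6000, 1.8000).
r_{22} = ‖u_2‖ = 4.0249.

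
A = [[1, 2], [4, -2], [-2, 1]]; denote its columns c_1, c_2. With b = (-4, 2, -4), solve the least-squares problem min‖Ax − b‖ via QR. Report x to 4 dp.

c_1 = (1, 4, -2); ‖c_1‖ = 4.5826, so e_1 = (0.2182, 0.8729, -0.4364).
e_1·c_2 = 0.2182·2 + 0.8729·(-2) + (-0.4364)·1 = -1.7457.
u_2 = c_2 + 1.7457·e_1 = (2.3810, -0.4762, 0.2381).
‖u_2‖ = 2.4398, so e_2 = (0.9759, -0.1952, 0.0976).
Qᵀb = (2.6186, -4.6843).
Back-substitute: x_2 = -4.6843/2.4398 = -1.9200.
x_1 = (2.6186 + 1.7457·(-1.9200))/4.5826 = -0.1600.

x = (-0.1600, -1.9200)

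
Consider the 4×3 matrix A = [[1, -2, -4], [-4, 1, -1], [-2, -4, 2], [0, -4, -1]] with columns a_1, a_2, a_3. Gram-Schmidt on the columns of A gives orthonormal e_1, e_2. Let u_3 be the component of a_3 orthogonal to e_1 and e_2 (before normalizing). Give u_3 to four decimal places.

e_1 = a_1/‖a_1‖ = (1, -4, -2, 0)/4.5826 = (0.2182, -0.8729, -0.4364, 0.0000).
r_{12} = e_1·a_2 = 0.4364.
u_2 = a_2 − 0.4364·e_1 = (-2.0952, 1.3810, -3.8095, -4.0000).
‖u_2‖ = 6.0671, so e_2 = (-0.3453, 0.2276, -0.6279, -0.6593).
r_{13} = e_1·a_3 = -0.8729; r_{23} = e_2·a_3 = 0.5573.
u_3 = a_3 + 0.8729·e_1 − 0.5573·e_2 = (-3.6171, -1.8887, 1.9690, -0.6326).

u_3 = (-3.6171, -1.8887, 1.9690, -0.6326)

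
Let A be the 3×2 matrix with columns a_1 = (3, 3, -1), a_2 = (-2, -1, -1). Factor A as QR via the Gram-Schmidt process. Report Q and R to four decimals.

Q = [[0.6882, -0.4542], [0.6882, 0.1622], [-0.2294, -0.8760]], R = [[4.3589, -1.8353], [0.0000, 1.6222]]

q_1 = a_1/‖a_1‖ = (3, 3, -1)/4.3589 = (0.6882, 0.6882, -0.2294).
r_{12} = q_1·a_2 = -1.8353.
u_2 = a_2 + 1.8353·q_1 = (-0.7368, 0.2632, -1.4211).
‖u_2‖ = 1.6222, so q_2 = (-0.4542, 0.1622, -0.8760).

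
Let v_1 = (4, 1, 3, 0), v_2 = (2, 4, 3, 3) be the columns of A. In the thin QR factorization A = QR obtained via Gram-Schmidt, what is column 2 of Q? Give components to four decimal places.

q_2 = (-0.2683, 0.6960, 0.1258, 0.6541)

v_1 = (4, 1, 3, 0); ‖v_1‖ = 5.0990, so q_1 = (0.7845, 0.1961, 0.5883, 0.0000).
q_1·v_2 = 0.7845·2 + 0.1961·4 + 0.5883·3 + 0.0000·3 = 4.1184.
u_2 = v_2 − 4.1184·q_1 = (-1.2308, 3.1923, 0.5769, 3.0000).
‖u_2‖ = 4.5868, so q_2 = (-0.2683, 0.6960, 0.1258, 0.6541).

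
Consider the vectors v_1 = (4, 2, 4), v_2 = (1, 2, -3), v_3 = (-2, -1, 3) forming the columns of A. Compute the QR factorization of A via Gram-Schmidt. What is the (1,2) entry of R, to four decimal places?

r_{12} = -0.6667

v_1 = (4, 2, 4); ‖v_1‖ = 6.0000, so q_1 = (0.6667, 0.3333, 0.6667).
r_{12} = q_1·v_2 = -0.6667.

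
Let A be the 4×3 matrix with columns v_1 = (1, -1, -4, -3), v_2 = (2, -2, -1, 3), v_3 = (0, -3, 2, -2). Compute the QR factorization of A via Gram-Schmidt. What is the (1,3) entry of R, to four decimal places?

r_{13} = 0.1925

v_1 = (1, -1, -4, -3); ‖v_1‖ = 5.1962, so e_1 = (0.1925, -0.1925, -0.7698, -0.5774).
r_{13} = e_1·v_3 = 0.1925.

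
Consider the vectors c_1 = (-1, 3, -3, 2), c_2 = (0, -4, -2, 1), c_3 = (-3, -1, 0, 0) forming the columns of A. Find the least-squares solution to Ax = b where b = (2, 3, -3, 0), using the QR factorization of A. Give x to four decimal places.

c_1 = (-1, 3, -3, 2); ‖c_1‖ = 4.7958, so q_1 = (-0.2085, 0.6255, -0.6255, 0.4170).
q_1·c_2 = (-0.2085)·0 + 0.6255·(-4) + (-0.6255)·(-2) + 0.4170·1 = -0.8341.
u_2 = c_2 + 0.8341·q_1 = (-0.1739, -3.4783, -2.5217, 1.3478).
‖u_2‖ = 4.5060, so q_2 = (-0.0386, -0.7719, -0.5596, 0.2991).
q_1·c_3 = (-0.2085)·(-3) + 0.6255·(-1) + (-0.6255)·0 + 0.4170·0 = 0.0000; q_2·c_3 = (-0.0386)·(-3) + (-0.7719)·(-1) + (-0.5596)·0 + 0.2991·0 = 0.8877.
u_3 = c_3 + 0.0000·q_1 − 0.8877·q_2 = (-2.9657, -0.3148, 0.4968, -0.2655).
‖u_3‖ = 3.0351, so q_3 = (-0.9771, -0.1037, 0.1637, -0.0875).
Qᵀb = (3.3362, -0.7140, -2.7564).
Back-substitute: x_3 = -2.7564/3.0351 = -0.9082.
x_2 = (-0.7140 − 0.8877·(-0.9082))/4.5060 = 0.0205.
x_1 = (3.3362 + 0.8341·0.0205 + 0.0000·(-0.9082))/4.7958 = 0.6992.

x = (0.6992, 0.0205, -0.9082)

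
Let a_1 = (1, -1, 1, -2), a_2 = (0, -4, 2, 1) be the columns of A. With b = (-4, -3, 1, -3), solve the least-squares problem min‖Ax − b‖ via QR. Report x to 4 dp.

x = (0.6260, 0.4046)

a_1 = (1, -1, 1, -2); ‖a_1‖ = 2.6458, so e_1 = (0.3780, -0.3780, 0.3780, -0.7559).
e_1·a_2 = 0.3780·0 + (-0.3780)·(-4) + 0.3780·2 + (-0.7559)·1 = 1.5119.
u_2 = a_2 − 1.5119·e_1 = (-0.5714, -3.4286, 1.4286, 2.1429).
‖u_2‖ = 4.3260, so e_2 = (-0.1321, -0.7925, 0.3302, 0.4953).
Qᵀb = (2.2678, 1.7502).
Back-substitute: x_2 = 1.7502/4.3260 = 0.4046.
x_1 = (2.2678 − 1.5119·0.4046)/2.6458 = 0.6260.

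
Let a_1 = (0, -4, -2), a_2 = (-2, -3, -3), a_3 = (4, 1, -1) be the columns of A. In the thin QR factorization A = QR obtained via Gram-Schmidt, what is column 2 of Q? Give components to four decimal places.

a_1 = (0, -4, -2); ‖a_1‖ = 4.4721, so e_1 = (0.0000, -0.8944, -0.4472).
e_1·a_2 = 0.0000·(-2) + (-0.8944)·(-3) + (-0.4472)·(-3) = 4.0249.
u_2 = a_2 − 4.0249·e_1 = (-2.0000, 0.6000, -1.2000).
‖u_2‖ = 2.4083, so e_2 = (-0.8305, 0.2491, -0.4983).

e_2 = (-0.8305, 0.2491, -0.4983)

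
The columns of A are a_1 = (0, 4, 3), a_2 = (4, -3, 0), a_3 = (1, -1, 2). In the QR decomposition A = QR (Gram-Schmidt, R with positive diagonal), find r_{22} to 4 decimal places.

a_1 = (0, 4, 3); ‖a_1‖ = 5.0000, so q_1 = (0.0000, 0.8000, 0.6000).
q_1·a_2 = 0.0000·4 + 0.8000·(-3) + 0.6000·0 = -2.4000.
u_2 = a_2 + 2.4000·q_1 = (4.0000, -1.0800, 1.4400).
r_{22} = ‖u_2‖ = 4.3863.

r_{22} = 4.3863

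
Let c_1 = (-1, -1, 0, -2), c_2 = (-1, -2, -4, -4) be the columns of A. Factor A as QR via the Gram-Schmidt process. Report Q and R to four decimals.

Q = [[-0.4082, 0.2031], [-0.4082, -0.0406], [0.0000, -0.9749], [-0.8165, -0.0812]], R = [[2.4495, 4.4907], [0.0000, 4.1028]]

c_1 = (-1, -1, 0, -2); ‖c_1‖ = 2.4495, so e_1 = (-0.4082, -0.4082, 0.0000, -0.8165).
e_1·c_2 = (-0.4082)·(-1) + (-0.4082)·(-2) + 0.0000·(-4) + (-0.8165)·(-4) = 4.4907.
u_2 = c_2 − 4.4907·e_1 = (0.8333, -0.1667, -4.0000, -0.3333).
‖u_2‖ = 4.1028, so e_2 = (0.2031, -0.0406, -0.9749, -0.0812).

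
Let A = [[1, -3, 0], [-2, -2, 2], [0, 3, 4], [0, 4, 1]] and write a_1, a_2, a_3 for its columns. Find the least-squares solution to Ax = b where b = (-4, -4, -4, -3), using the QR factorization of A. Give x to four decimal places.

x = (-0.6035, 0.4306, -1.6468)

a_1 = (1, -2, 0, 0); ‖a_1‖ = 2.2361, so e_1 = (0.4472, -0.8944, 0.0000, 0.0000).
e_1·a_2 = 0.4472·(-3) + (-0.8944)·(-2) + 0.0000·3 + 0.0000·4 = 0.4472.
u_2 = a_2 − 0.4472·e_1 = (-3.2000, -1.6000, 3.0000, 4.0000).
‖u_2‖ = 6.1482, so e_2 = (-0.5205, -0.2602, 0.4880, 0.6506).
e_1·a_3 = 0.4472·0 + (-0.8944)·2 + 0.0000·4 + 0.0000·1 = -1.7889; e_2·a_3 = (-0.5205)·0 + (-0.2602)·2 + 0.4880·4 + 0.6506·1 = 2.0819.
u_3 = a_3 + 1.7889·e_1 − 2.0819·e_2 = (1.8836, 0.9418, 2.9841, -0.3545).
‖u_3‖ = 3.6696, so e_3 = (0.5133, 0.2567, 0.8132, -0.0966).
Qᵀb = (1.7889, -0.7807, -6.0429).
Back-substitute: x_3 = -6.0429/3.6696 = -1.6468.
x_2 = (-0.7807 − 2.0819·(-1.6468))/6.1482 = 0.4306.
x_1 = (1.7889 − 0.4472·0.4306 + 1.7889·(-1.6468))/2.2361 = -0.6035.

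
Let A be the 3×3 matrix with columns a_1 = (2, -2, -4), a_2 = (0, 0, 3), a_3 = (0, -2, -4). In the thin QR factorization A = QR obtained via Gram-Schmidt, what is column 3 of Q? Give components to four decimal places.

e_3 = (-0.7071, -0.7071, 0.0000)

e_1 = a_1/‖a_1‖ = (2, -2, -4)/4.8990 = (0.4082, -0.4082, -0.8165).
r_{12} = e_1·a_2 = -2.4495.
u_2 = a_2 + 2.4495·e_1 = (1.0000, -1.0000, 1.0000).
‖u_2‖ = 1.7321, so e_2 = (0.5774, -0.5774, 0.5774).
r_{13} = e_1·a_3 = 4.0825; r_{23} = e_2·a_3 = -1.1547.
u_3 = a_3 − 4.0825·e_1 + 1.1547·e_2 = (-1.0000, -1.0000, 0.0000).
‖u_3‖ = 1.4142, so e_3 = (-0.7071, -0.7071, 0.0000).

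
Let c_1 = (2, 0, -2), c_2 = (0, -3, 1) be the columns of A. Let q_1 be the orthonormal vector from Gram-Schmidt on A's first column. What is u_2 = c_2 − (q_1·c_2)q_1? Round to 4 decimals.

u_2 = (0.5000, -3.0000, 0.5000)

q_1 = c_1/‖c_1‖ = (2, 0, -2)/2.8284 = (0.7071, 0.0000, -0.7071).
r_{12} = q_1·c_2 = -0.7071.
u_2 = c_2 + 0.7071·q_1 = (0.5000, -3.0000, 0.5000).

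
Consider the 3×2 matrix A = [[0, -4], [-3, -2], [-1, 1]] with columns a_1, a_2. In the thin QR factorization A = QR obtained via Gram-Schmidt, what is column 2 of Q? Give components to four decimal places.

q_1 = a_1/‖a_1‖ = (0, -3, -1)/3.1623 = (0.0000, -0.9487, -0.3162).
r_{12} = q_1·a_2 = 1.5811.
u_2 = a_2 − 1.5811·q_1 = (-4.0000, -0.5000, 1.5000).
‖u_2‖ = 4.3012, so q_2 = (-0.9300, -0.1162, 0.3487).

q_2 = (-0.9300, -0.1162, 0.3487)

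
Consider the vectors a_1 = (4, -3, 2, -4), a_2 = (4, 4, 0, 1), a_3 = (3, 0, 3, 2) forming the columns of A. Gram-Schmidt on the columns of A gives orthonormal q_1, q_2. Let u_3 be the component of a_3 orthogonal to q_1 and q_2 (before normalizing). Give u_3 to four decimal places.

a_1 = (4, -3, 2, -4); ‖a_1‖ = 6.7082, so q_1 = (0.5963, -0.4472, 0.2981, -0.5963).
q_1·a_2 = 0.5963·4 + (-0.4472)·4 + 0.2981·0 + (-0.5963)·1 = 0.0000.
u_2 = a_2 − 0.0000·q_1 = (4.0000, 4.0000, 0.0000, 1.0000).
‖u_2‖ = 5.7446, so q_2 = (0.6963, 0.6963, 0.0000, 0.1741).
q_1·a_3 = 0.5963·3 + (-0.4472)·0 + 0.2981·3 + (-0.5963)·2 = 1.4907; q_2·a_3 = 0.6963·3 + 0.6963·0 + (0.0000)·3 + 0.1741·2 = 2.4371.
u_3 = a_3 − 1.4907·q_1 − 2.4371·q_2 = (0.4141, -1.0303, 2.5556, 2.4646).

u_3 = (0.4141, -1.0303, 2.5556, 2.4646)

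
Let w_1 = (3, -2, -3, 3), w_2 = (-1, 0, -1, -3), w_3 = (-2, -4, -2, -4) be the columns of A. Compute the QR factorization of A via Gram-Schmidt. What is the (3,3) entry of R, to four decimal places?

r_{33} = 3.6374

w_1 = (3, -2, -3, 3); ‖w_1‖ = 5.5678, so q_1 = (0.5388, -0.3592, -0.5388, 0.5388).
q_1·w_2 = 0.5388·(-1) + (-0.3592)·0 + (-0.5388)·(-1) + 0.5388·(-3) = -1.6164.
u_2 = w_2 + 1.6164·q_1 = (-0.1290, -0.5806, -1.8710, -2.1290).
‖u_2‖ = 2.8960, so q_2 = (-0.0446, -0.2005, -0.6460, -0.7352).
q_1·w_3 = 0.5388·(-2) + (-0.3592)·(-4) + (-0.5388)·(-2) + 0.5388·(-4) = -0.7184; q_2·w_3 = (-0.0446)·(-2) + (-0.2005)·(-4) + (-0.6460)·(-2) + (-0.7352)·(-4) = 5.1238.
u_3 = w_3 + 0.7184·q_1 − 5.1238·q_2 = (-1.3846, -3.2308, 0.9231, 0.1538).
r_{33} = ‖u_3‖ = 3.6374.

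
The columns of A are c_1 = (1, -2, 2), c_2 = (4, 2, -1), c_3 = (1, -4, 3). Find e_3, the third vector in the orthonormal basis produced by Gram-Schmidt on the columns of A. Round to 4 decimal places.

e_3 = (0.1470, -0.6617, -0.7352)

e_1 = c_1/‖c_1‖ = (1, -2, 2)/3.0000 = (0.3333, -0.6667, 0.6667).
r_{12} = e_1·c_2 = -0.6667.
u_2 = c_2 + 0.6667·e_1 = (4.2222, 1.5556, -0.5556).
‖u_2‖ = 4.5338, so e_2 = (0.9313, 0.3431, -0.1225).
r_{13} = e_1·c_3 = 5.0000; r_{23} = e_2·c_3 = -0.8087.
u_3 = c_3 − 5.0000·e_1 + 0.8087·e_2 = (0.0865, -0.3892, -0.4324).
‖u_3‖ = 0.5882, so e_3 = (0.1470, -0.6617, -0.7352).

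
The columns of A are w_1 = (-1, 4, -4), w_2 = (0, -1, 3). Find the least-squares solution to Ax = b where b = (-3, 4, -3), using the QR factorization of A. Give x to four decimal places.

w_1 = (-1, 4, -4); ‖w_1‖ = 5.7446, so e_1 = (-0.1741, 0.6963, -0.6963).
e_1·w_2 = (-0.1741)·0 + 0.6963·(-1) + (-0.6963)·3 = -2.7852.
u_2 = w_2 + 2.7852·e_1 = (-0.4848, 0.9394, 1.0606).
‖u_2‖ = 1.4975, so e_2 = (-0.3238, 0.6273, 0.7083).
Qᵀb = (5.3964, 1.3558).
Back-substitute: x_2 = 1.3558/1.4975 = 0.9054.
x_1 = (5.3964 + 2.7852·0.9054)/5.7446 = 1.3784.

x = (1.3784, 0.9054)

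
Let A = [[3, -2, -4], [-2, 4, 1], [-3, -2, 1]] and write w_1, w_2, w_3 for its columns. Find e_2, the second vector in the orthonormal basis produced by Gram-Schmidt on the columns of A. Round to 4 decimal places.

w_1 = (3, -2, -3); ‖w_1‖ = 4.6904, so e_1 = (0.6396, -0.4264, -0.6396).
e_1·w_2 = 0.6396·(-2) + (-0.4264)·4 + (-0.6396)·(-2) = -1.7056.
u_2 = w_2 + 1.7056·e_1 = (-0.9091, 3.2727, -3.0909).
‖u_2‖ = 4.5925, so e_2 = (-0.1980, 0.7126, -0.6730).

e_2 = (-0.1980, 0.7126, -0.6730)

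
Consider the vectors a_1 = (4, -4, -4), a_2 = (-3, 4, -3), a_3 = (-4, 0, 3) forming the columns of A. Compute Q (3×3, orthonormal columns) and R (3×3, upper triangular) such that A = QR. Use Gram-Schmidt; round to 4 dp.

Q = [[0.5774, -0.3113, -0.7548], [-0.5774, 0.4981, -0.6470], [-0.5774, -0.8093, -0.1078]], R = [[6.9282, -2.3094, -4.0415], [0.0000, 5.3541, -1.1829], [0.0000, 0.0000, 2.6958]]

a_1 = (4, -4, -4); ‖a_1‖ = 6.9282, so q_1 = (0.5774, -0.5774, -0.5774).
q_1·a_2 = 0.5774·(-3) + (-0.5774)·4 + (-0.5774)·(-3) = -2.3094.
u_2 = a_2 + 2.3094·q_1 = (-1.6667, 2.6667, -4.3333).
‖u_2‖ = 5.3541, so q_2 = (-0.3113, 0.4981, -0.8093).
q_1·a_3 = 0.5774·(-4) + (-0.5774)·0 + (-0.5774)·3 = -4.0415; q_2·a_3 = (-0.3113)·(-4) + 0.4981·0 + (-0.8093)·3 = -1.1829.
u_3 = a_3 + 4.0415·q_1 + 1.1829·q_2 = (-2.0349, -1.7442, -0.2907).
‖u_3‖ = 2.6958, so q_3 = (-0.7548, -0.6470, -0.1078).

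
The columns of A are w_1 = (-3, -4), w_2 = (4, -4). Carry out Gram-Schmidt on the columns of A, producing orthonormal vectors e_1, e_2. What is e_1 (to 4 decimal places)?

e_1 = (-0.6000, -0.8000)

w_1 = (-3, -4); ‖w_1‖ = 5.0000, so e_1 = (-0.6000, -0.8000).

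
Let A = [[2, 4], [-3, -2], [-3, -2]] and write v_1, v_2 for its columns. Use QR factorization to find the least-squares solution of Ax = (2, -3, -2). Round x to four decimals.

e_1 = v_1/‖v_1‖ = (2, -3, -3)/4.6904 = (0.4264, -0.6396, -0.6396).
r_{12} = e_1·v_2 = 4.2640.
u_2 = v_2 − 4.2640·e_1 = (2.1818, 0.7273, 0.7273).
‖u_2‖ = 2.4121, so e_2 = (0.9045, 0.3015, 0.3015).
Qᵀb = (4.0508, 0.3015).
Back-substitute: x_2 = 0.3015/2.4121 = 0.1250.
x_1 = (4.0508 − 4.2640·0.1250)/4.6904 = 0.7500.

x = (0.7500, 0.1250)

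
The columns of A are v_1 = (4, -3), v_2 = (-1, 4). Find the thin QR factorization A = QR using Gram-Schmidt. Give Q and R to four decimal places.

e_1 = v_1/‖v_1‖ = (4, -3)/5.0000 = (0.8000, -0.6000).
r_{12} = e_1·v_2 = -3.2000.
u_2 = v_2 + 3.2000·e_1 = (1.5600, 2.0800).
‖u_2‖ = 2.6000, so e_2 = (0.6000, 0.8000).

Q = [[0.8000, 0.6000], [-0.6000, 0.8000]], R = [[5.0000, -3.2000], [0.0000, 2.6000]]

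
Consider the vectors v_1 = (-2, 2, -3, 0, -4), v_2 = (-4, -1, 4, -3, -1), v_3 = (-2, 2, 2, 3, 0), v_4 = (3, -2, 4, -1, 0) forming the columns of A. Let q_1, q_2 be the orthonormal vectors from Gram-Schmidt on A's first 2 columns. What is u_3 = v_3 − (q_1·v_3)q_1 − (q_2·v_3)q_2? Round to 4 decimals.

u_3 = (-1.3866, 1.9837, 1.7258, 3.3583, 0.3908)

v_1 = (-2, 2, -3, 0, -4); ‖v_1‖ = 5.7446, so q_1 = (-0.3482, 0.3482, -0.5222, 0.0000, -0.6963).
q_1·v_2 = (-0.3482)·(-4) + 0.3482·(-1) + (-0.5222)·4 + 0.0000·(-3) + (-0.6963)·(-1) = -0.3482.
u_2 = v_2 + 0.3482·q_1 = (-4.1212, -0.8788, 3.8182, -3.0000, -1.2424).
‖u_2‖ = 6.5482, so q_2 = (-0.6294, -0.1342, 0.5831, -0.4581, -0.1897).
q_1·v_3 = (-0.3482)·(-2) + 0.3482·2 + (-0.5222)·2 + 0.0000·3 + (-0.6963)·0 = 0.3482; q_2·v_3 = (-0.6294)·(-2) + (-0.1342)·2 + 0.5831·2 + (-0.4581)·3 + (-0.1897)·0 = 0.7821.
u_3 = v_3 − 0.3482·q_1 − 0.7821·q_2 = (-1.3866, 1.9837, 1.7258, 3.3583, 0.3908).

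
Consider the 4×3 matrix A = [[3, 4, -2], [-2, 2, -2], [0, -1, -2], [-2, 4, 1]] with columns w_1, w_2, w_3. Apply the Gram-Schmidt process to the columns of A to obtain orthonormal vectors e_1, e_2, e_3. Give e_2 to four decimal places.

e_1 = w_1/‖w_1‖ = (3, -2, 0, -2)/4.1231 = (0.7276, -0.4851, 0.0000, -0.4851).
r_{12} = e_1·w_2 = 0.0000.
u_2 = w_2 + 0.0000·e_1 = (4.0000, 2.0000, -1.0000, 4.0000).
‖u_2‖ = 6.0828, so e_2 = (0.6576, 0.3288, -0.1644, 0.6576).

e_2 = (0.6576, 0.3288, -0.1644, 0.6576)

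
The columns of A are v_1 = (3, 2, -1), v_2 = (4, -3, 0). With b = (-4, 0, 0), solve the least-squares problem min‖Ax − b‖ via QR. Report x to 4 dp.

v_1 = (3, 2, -1); ‖v_1‖ = 3.7417, so e_1 = (0.8018, 0.5345, -0.2673).
e_1·v_2 = 0.8018·4 + 0.5345·(-3) + (-0.2673)·0 = 1.6036.
u_2 = v_2 − 1.6036·e_1 = (2.7143, -3.8571, 0.4286).
‖u_2‖ = 4.7359, so e_2 = (0.5731, -0.8145, 0.0905).
Qᵀb = (-3.2071, -2.2925).
Back-substitute: x_2 = -2.2925/4.7359 = -0.4841.
x_1 = (-3.2071 − 1.6036·(-0.4841))/3.7417 = -0.6497.

x = (-0.6497, -0.4841)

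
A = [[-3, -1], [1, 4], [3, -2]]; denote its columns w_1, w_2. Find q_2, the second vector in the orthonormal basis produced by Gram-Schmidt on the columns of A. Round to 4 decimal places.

w_1 = (-3, 1, 3); ‖w_1‖ = 4.3589, so q_1 = (-0.6882, 0.2294, 0.6882).
q_1·w_2 = (-0.6882)·(-1) + 0.2294·4 + 0.6882·(-2) = 0.2294.
u_2 = w_2 − 0.2294·q_1 = (-0.8421, 3.9474, -2.1579).
‖u_2‖ = 4.5768, so q_2 = (-0.1840, 0.8625, -0.4715).

q_2 = (-0.1840, 0.8625, -0.4715)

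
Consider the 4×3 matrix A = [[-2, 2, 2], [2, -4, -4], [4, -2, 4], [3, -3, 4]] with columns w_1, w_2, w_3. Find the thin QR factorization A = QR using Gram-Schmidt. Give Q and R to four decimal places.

q_1 = w_1/‖w_1‖ = (-2, 2, 4, 3)/5.7446 = (-0.3482, 0.3482, 0.6963, 0.5222).
r_{12} = q_1·w_2 = -5.0483.
u_2 = w_2 + 5.0483·q_1 = (0.2424, -2.2424, 1.5152, -0.3636).
‖u_2‖ = 2.7414, so q_2 = (0.0884, -0.8180, 0.5527, -0.1326).
r_{13} = q_1·w_3 = 2.7852; r_{23} = q_2·w_3 = 5.1290.
u_3 = w_3 − 2.7852·q_1 − 5.1290·q_2 = (2.5161, -0.7742, -0.7742, 3.2258).
‖u_3‖ = 4.2350, so q_3 = (0.5941, -0.1828, -0.1828, 0.7617).

Q = [[-0.3482, 0.0884, 0.5941], [0.3482, -0.8180, -0.1828], [0.6963, 0.5527, -0.1828], [0.5222, -0.1326, 0.7617]], R = [[5.7446, -5.0483, 2.7852], [0.0000, 2.7414, 5.1290], [0.0000, 0.0000, 4.2350]]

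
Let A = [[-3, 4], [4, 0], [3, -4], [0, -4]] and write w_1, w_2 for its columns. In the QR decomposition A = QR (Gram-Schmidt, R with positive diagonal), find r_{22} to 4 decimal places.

w_1 = (-3, 4, 3, 0); ‖w_1‖ = 5.8310, so e_1 = (-0.5145, 0.6860, 0.5145, 0.0000).
e_1·w_2 = (-0.5145)·4 + 0.6860·0 + 0.5145·(-4) + 0.0000·(-4) = -4.1160.
u_2 = w_2 + 4.1160·e_1 = (1.8824, 2.8235, -1.8824, -4.0000).
r_{22} = ‖u_2‖ = 5.5730.

r_{22} = 5.5730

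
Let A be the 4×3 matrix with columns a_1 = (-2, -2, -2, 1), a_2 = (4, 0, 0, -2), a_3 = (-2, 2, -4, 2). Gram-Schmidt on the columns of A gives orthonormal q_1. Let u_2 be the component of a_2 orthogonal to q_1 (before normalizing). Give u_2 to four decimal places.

a_1 = (-2, -2, -2, 1); ‖a_1‖ = 3.6056, so q_1 = (-0.5547, -0.5547, -0.5547, 0.2774).
q_1·a_2 = (-0.5547)·4 + (-0.5547)·0 + (-0.5547)·0 + 0.2774·(-2) = -2.7735.
u_2 = a_2 + 2.7735·q_1 = (2.4615, -1.5385, -1.5385, -1.2308).

u_2 = (2.4615, -1.5385, -1.5385, -1.2308)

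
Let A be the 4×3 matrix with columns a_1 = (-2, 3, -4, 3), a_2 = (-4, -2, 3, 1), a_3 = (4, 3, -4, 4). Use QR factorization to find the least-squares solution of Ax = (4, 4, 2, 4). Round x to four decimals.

x = (-0.7154, 0.7641, 1.3977)

e_1 = a_1/‖a_1‖ = (-2, 3, -4, 3)/6.1644 = (-0.3244, 0.4867, -0.6489, 0.4867).
r_{12} = e_1·a_2 = -1.1355.
u_2 = a_2 + 1.1355·e_1 = (-4.3684, -1.4474, 2.2632, 1.5526).
‖u_2‖ = 5.3582, so e_2 = (-0.8153, -0.2701, 0.4224, 0.2898).
r_{13} = e_1·a_3 = 4.7044; r_{23} = e_2·a_3 = -4.6019.
u_3 = a_3 − 4.7044·e_1 + 4.6019·e_2 = (1.7745, -0.5325, 0.9963, 3.0440).
‖u_3‖ = 3.7001, so e_3 = (0.4796, -0.1439, 0.2693, 0.8227).
Qᵀb = (1.2978, -2.3378, 5.1718).
Back-substitute: x_3 = 5.1718/3.7001 = 1.3977.
x_2 = (-2.3378 + 4.6019·1.3977)/5.3582 = 0.7641.
x_1 = (1.2978 + 1.1355·0.7641 − 4.7044·1.3977)/6.1644 = -0.7154.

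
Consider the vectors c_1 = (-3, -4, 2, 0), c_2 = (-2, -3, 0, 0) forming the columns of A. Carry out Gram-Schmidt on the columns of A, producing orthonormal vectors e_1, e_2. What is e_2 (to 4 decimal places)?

e_2 = (-0.1020, -0.3826, -0.9183, 0.0000)

c_1 = (-3, -4, 2, 0); ‖c_1‖ = 5.3852, so e_1 = (-0.5571, -0.7428, 0.3714, 0.0000).
e_1·c_2 = (-0.5571)·(-2) + (-0.7428)·(-3) + 0.3714·0 + 0.0000·0 = 3.3425.
u_2 = c_2 − 3.3425·e_1 = (-0.1379, -0.5172, -1.2414, 0.0000).
‖u_2‖ = 1.3519, so e_2 = (-0.1020, -0.3826, -0.9183, 0.0000).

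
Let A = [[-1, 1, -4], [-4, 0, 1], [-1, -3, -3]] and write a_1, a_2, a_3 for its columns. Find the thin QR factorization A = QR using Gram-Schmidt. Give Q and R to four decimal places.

Q = [[-0.2357, 0.3553, -0.9045], [-0.9428, 0.1421, 0.3015], [-0.2357, -0.9239, -0.3015]], R = [[4.2426, 0.4714, 0.7071], [0.0000, 3.1269, 1.4924], [0.0000, 0.0000, 4.8242]]

a_1 = (-1, -4, -1); ‖a_1‖ = 4.2426, so q_1 = (-0.2357, -0.9428, -0.2357).
q_1·a_2 = (-0.2357)·1 + (-0.9428)·0 + (-0.2357)·(-3) = 0.4714.
u_2 = a_2 − 0.4714·q_1 = (1.1111, 0.4444, -2.8889).
‖u_2‖ = 3.1269, so q_2 = (0.3553, 0.1421, -0.9239).
q_1·a_3 = (-0.2357)·(-4) + (-0.9428)·1 + (-0.2357)·(-3) = 0.7071; q_2·a_3 = 0.3553·(-4) + 0.1421·1 + (-0.9239)·(-3) = 1.4924.
u_3 = a_3 − 0.7071·q_1 − 1.4924·q_2 = (-4.3636, 1.4545, -1.4545).
‖u_3‖ = 4.8242, so q_3 = (-0.9045, 0.3015, -0.3015).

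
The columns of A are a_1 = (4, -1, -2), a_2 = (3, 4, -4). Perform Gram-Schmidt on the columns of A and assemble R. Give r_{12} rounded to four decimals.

r_{12} = 3.4915

q_1 = a_1/‖a_1‖ = (4, -1, -2)/4.5826 = (0.8729, -0.2182, -0.4364).
r_{12} = q_1·a_2 = 3.4915.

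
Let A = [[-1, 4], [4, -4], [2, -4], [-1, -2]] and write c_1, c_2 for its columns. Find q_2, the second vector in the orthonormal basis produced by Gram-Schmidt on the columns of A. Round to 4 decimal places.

q_2 = (0.6110, 0.1577, -0.3548, -0.6899)

c_1 = (-1, 4, 2, -1); ‖c_1‖ = 4.6904, so q_1 = (-0.2132, 0.8528, 0.4264, -0.2132).
q_1·c_2 = (-0.2132)·4 + 0.8528·(-4) + 0.4264·(-4) + (-0.2132)·(-2) = -5.5432.
u_2 = c_2 + 5.5432·q_1 = (2.8182, 0.7273, -1.6364, -3.1818).
‖u_2‖ = 4.6122, so q_2 = (0.6110, 0.1577, -0.3548, -0.6899).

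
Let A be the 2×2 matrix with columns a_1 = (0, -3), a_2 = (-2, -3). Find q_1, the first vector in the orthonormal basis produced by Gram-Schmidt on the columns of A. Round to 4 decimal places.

a_1 = (0, -3); ‖a_1‖ = 3.0000, so q_1 = (0.0000, -1.0000).

q_1 = (0.0000, -1.0000)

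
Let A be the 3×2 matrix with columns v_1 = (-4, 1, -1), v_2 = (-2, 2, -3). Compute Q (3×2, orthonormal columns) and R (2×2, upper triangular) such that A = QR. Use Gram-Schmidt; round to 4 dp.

Q = [[-0.9428, 0.3222], [0.2357, 0.4632], [-0.2357, -0.8256]], R = [[4.2426, 3.0641], [0.0000, 2.7588]]

q_1 = v_1/‖v_1‖ = (-4, 1, -1)/4.2426 = (-0.9428, 0.2357, -0.2357).
r_{12} = q_1·v_2 = 3.0641.
u_2 = v_2 − 3.0641·q_1 = (0.8889, 1.2778, -2.2778).
‖u_2‖ = 2.7588, so q_2 = (0.3222, 0.4632, -0.8256).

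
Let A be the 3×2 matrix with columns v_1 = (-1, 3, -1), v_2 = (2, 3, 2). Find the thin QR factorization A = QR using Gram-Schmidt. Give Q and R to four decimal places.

Q = [[-0.3015, 0.6396], [0.9045, 0.4264], [-0.3015, 0.6396]], R = [[3.3166, 1.5076], [0.0000, 3.8376]]

e_1 = v_1/‖v_1‖ = (-1, 3, -1)/3.3166 = (-0.3015, 0.9045, -0.3015).
r_{12} = e_1·v_2 = 1.5076.
u_2 = v_2 − 1.5076·e_1 = (2.4545, 1.6364, 2.4545).
‖u_2‖ = 3.8376, so e_2 = (0.6396, 0.4264, 0.6396).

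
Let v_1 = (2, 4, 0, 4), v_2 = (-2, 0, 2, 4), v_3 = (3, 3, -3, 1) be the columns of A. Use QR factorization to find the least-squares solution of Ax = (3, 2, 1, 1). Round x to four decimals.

x = (1.4048, -1.0119, -0.9286)

v_1 = (2, 4, 0, 4); ‖v_1‖ = 6.0000, so q_1 = (0.3333, 0.6667, 0.0000, 0.6667).
q_1·v_2 = 0.3333·(-2) + 0.6667·0 + 0.0000·2 + 0.6667·4 = 2.0000.
u_2 = v_2 − 2.0000·q_1 = (-2.6667, -1.3333, 2.0000, 2.6667).
‖u_2‖ = 4.4721, so q_2 = (-0.5963, -0.2981, 0.4472, 0.5963).
q_1·v_3 = 0.3333·3 + 0.6667·3 + 0.0000·(-3) + 0.6667·1 = 3.6667; q_2·v_3 = (-0.5963)·3 + (-0.2981)·3 + 0.4472·(-3) + 0.5963·1 = -3.4286.
u_3 = v_3 − 3.6667·q_1 + 3.4286·q_2 = (-0.2667, -0.4667, -1.4667, 0.6000).
‖u_3‖ = 1.6733, so q_3 = (-0.1594, -0.2789, -0.8765, 0.3586).
Qᵀb = (3.0000, -1.3416, -1.5538).
Back-substitute: x_3 = -1.5538/1.6733 = -0.9286.
x_2 = (-1.3416 + 3.4286·(-0.9286))/4.4721 = -1.0119.
x_1 = (3.0000 − 2.0000·(-1.0119) − 3.6667·(-0.9286))/6.0000 = 1.4048.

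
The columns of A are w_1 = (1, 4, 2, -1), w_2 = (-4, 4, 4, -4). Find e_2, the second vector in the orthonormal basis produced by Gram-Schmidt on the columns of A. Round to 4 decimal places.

w_1 = (1, 4, 2, -1); ‖w_1‖ = 4.6904, so e_1 = (0.2132, 0.8528, 0.4264, -0.2132).
e_1·w_2 = 0.2132·(-4) + 0.8528·4 + 0.4264·4 + (-0.2132)·(-4) = 5.1168.
u_2 = w_2 − 5.1168·e_1 = (-5.0909, -0.3636, 1.8182, -2.9091).
‖u_2‖ = 6.1496, so e_2 = (-0.8278, -0.0591, 0.2957, -0.4730).

e_2 = (-0.8278, -0.0591, 0.2957, -0.4730)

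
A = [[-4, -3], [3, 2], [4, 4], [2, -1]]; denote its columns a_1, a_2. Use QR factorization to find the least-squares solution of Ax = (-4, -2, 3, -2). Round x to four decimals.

x = (-0.5031, 1.2699)

a_1 = (-4, 3, 4, 2); ‖a_1‖ = 6.7082, so q_1 = (-0.5963, 0.4472, 0.5963, 0.2981).
q_1·a_2 = (-0.5963)·(-3) + 0.4472·2 + 0.5963·4 + 0.2981·(-1) = 4.7703.
u_2 = a_2 − 4.7703·q_1 = (-0.1556, -0.1333, 1.1556, -2.4222).
‖u_2‖ = 2.6916, so q_2 = (-0.0578, -0.0495, 0.4293, -0.8999).
Qᵀb = (2.6833, 3.4181).
Back-substitute: x_2 = 3.4181/2.6916 = 1.2699.
x_1 = (2.6833 − 4.7703·1.2699)/6.7082 = -0.5031.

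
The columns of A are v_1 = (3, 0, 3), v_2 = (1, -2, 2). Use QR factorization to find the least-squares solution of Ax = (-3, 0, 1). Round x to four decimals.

v_1 = (3, 0, 3); ‖v_1‖ = 4.2426, so e_1 = (0.7071, 0.0000, 0.7071).
e_1·v_2 = 0.7071·1 + 0.0000·(-2) + 0.7071·2 = 2.1213.
u_2 = v_2 − 2.1213·e_1 = (-0.5000, -2.0000, 0.5000).
‖u_2‖ = 2.1213, so e_2 = (-0.2357, -0.9428, 0.2357).
Qᵀb = (-1.4142, 0.9428).
Back-substitute: x_2 = 0.9428/2.1213 = 0.4444.
x_1 = (-1.4142 − 2.1213·0.4444)/4.2426 = -0.5556.

x = (-0.5556, 0.4444)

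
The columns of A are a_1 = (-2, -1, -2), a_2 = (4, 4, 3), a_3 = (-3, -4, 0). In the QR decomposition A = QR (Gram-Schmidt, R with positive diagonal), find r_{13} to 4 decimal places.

r_{13} = 3.3333

a_1 = (-2, -1, -2); ‖a_1‖ = 3.0000, so e_1 = (-0.6667, -0.3333, -0.6667).
r_{13} = e_1·a_3 = 3.3333.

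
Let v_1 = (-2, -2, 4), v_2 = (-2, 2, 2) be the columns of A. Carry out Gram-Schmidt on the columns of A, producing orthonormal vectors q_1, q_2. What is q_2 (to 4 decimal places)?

q_2 = (-0.4364, 0.8729, 0.2182)

q_1 = v_1/‖v_1‖ = (-2, -2, 4)/4.8990 = (-0.4082, -0.4082, 0.8165).
r_{12} = q_1·v_2 = 1.6330.
u_2 = v_2 − 1.6330·q_1 = (-1.3333, 2.6667, 0.6667).
‖u_2‖ = 3.0551, so q_2 = (-0.4364, 0.8729, 0.2182).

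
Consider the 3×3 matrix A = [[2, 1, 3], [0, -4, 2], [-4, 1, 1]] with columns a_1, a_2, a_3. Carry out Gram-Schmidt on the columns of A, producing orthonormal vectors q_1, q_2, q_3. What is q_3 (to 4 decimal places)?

q_1 = a_1/‖a_1‖ = (2, 0, -4)/4.4721 = (0.4472, 0.0000, -0.8944).
r_{12} = q_1·a_2 = -0.4472.
u_2 = a_2 + 0.4472·q_1 = (1.2000, -4.0000, 0.6000).
‖u_2‖ = 4.2190, so q_2 = (0.2844, -0.9481, 0.1422).
r_{13} = q_1·a_3 = 0.4472; r_{23} = q_2·a_3 = -0.9007.
u_3 = a_3 − 0.4472·q_1 + 0.9007·q_2 = (3.0562, 1.1461, 1.5281).
‖u_3‖ = 3.6040, so q_3 = (0.8480, 0.3180, 0.4240).

q_3 = (0.8480, 0.3180, 0.4240)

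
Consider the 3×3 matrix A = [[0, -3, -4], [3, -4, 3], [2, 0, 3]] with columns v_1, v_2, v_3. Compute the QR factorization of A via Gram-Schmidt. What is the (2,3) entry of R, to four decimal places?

r_{23} = 3.7107

v_1 = (0, 3, 2); ‖v_1‖ = 3.6056, so q_1 = (0.0000, 0.8321, 0.5547).
q_1·v_2 = 0.0000·(-3) + 0.8321·(-4) + 0.5547·0 = -3.3282.
u_2 = v_2 + 3.3282·q_1 = (-3.0000, -1.2308, 1.8462).
‖u_2‖ = 3.7314, so q_2 = (-0.8040, -0.3298, 0.4948).
r_{23} = q_2·v_3 = 3.7107.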